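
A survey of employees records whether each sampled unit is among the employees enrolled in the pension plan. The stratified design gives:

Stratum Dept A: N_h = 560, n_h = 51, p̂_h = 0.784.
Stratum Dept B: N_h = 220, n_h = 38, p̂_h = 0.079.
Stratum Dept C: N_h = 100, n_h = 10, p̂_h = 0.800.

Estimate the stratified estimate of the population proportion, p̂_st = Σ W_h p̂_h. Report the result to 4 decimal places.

N = 880; stratum weights W_h = N_h/N.
p̂_st = Σ W_h p̂_h = (560·0.784 + 220·0.079 + 100·0.800)/880 = 0.60957

p̂_st ≈ 0.6096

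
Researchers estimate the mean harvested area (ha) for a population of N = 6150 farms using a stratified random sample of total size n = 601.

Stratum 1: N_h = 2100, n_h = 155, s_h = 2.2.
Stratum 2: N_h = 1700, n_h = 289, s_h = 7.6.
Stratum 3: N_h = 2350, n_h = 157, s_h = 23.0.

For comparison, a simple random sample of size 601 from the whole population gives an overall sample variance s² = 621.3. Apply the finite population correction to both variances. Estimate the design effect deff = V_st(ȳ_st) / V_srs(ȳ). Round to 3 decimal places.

V̂(ȳ_st) = Σ W_h² (1 − n_h/N_h) s_h²/n_h, with W_h = N_h/N and N = 6150:
  stratum 1: (2100/6150)²·(1 − 155/2100)·2.2²/155 = 0.00337211
  stratum 2: (1700/6150)²·(1 − 289/1700)·7.6²/289 = 0.0126752
  stratum 3: (2350/6150)²·(1 − 157/2350)·23.0²/157 = 0.459105
V_st = 0.475153
V_srs = (1 − 601/6150)·621.3/601 = 0.932753
deff = V_st / V_srs = 0.475153/0.932753 = 0.5094

deff ≈ 0.509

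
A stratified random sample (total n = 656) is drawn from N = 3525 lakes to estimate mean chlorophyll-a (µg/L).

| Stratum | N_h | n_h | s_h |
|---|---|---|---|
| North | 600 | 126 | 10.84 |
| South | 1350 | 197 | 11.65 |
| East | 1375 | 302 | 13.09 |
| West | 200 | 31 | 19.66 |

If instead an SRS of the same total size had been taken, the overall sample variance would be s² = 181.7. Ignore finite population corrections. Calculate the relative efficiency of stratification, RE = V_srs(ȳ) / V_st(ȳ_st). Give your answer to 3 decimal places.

V̂(ȳ_st) = Σ W_h² s_h²/n_h, with W_h = N_h/N and N = 3525:
  stratum North: (600/3525)²·10.84²/126 = 0.0270192
  stratum South: (1350/3525)²·11.65²/197 = 0.10105
  stratum East: (1375/3525)²·13.09²/302 = 0.0863296
  stratum West: (200/3525)²·19.66²/31 = 0.0401372
V_st = 0.254536
V_srs = s²/n = 181.7/656 = 0.276982
Relative efficiency = V_srs / V_st = 0.276982/0.254536 = 1.0882

RE ≈ 1.088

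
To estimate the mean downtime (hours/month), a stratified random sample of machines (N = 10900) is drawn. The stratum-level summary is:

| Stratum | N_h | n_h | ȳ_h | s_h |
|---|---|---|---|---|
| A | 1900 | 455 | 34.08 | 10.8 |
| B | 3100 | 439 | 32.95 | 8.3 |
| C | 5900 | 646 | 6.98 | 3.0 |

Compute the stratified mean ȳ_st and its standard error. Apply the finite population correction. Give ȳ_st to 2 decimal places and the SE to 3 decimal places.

ȳ_st ≈ 19.09, SE ≈ 0.143

ȳ_st = Σ W_h ȳ_h = (1900·34.08 + 3100·32.95 + 5900·6.98)/10900 = 19.08982
V̂(ȳ_st) = Σ W_h² (1 − n_h/N_h) s_h²/n_h, with W_h = N_h/N and N = 10900:
  stratum A: (1900/10900)²·(1 − 455/1900)·10.8²/455 = 0.00592386
  stratum B: (3100/10900)²·(1 − 439/3100)·8.3²/439 = 0.0108955
  stratum C: (5900/10900)²·(1 − 646/5900)·3.0²/646 = 0.00363496
V̂(ȳ_st) = 0.0204543
SE(ȳ_st) = √0.0204543 = 0.143018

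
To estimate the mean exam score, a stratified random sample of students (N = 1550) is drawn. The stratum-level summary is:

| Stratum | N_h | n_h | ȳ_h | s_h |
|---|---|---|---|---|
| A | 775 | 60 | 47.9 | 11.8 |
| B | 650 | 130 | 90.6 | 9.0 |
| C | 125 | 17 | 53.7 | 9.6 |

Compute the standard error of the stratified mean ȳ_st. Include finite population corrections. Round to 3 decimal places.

SE(ȳ_st) ≈ 0.808

V̂(ȳ_st) = Σ W_h² (1 − n_h/N_h) s_h²/n_h, with W_h = N_h/N and N = 1550:
  stratum A: (775/1550)²·(1 − 60/775)·11.8²/60 = 0.535251
  stratum B: (650/1550)²·(1 − 130/650)·9.0²/130 = 0.0876587
  stratum C: (125/1550)²·(1 − 17/125)·9.6²/17 = 0.0304624
V̂(ȳ_st) = 0.653372
SE(ȳ_st) = √0.653372 = 0.808314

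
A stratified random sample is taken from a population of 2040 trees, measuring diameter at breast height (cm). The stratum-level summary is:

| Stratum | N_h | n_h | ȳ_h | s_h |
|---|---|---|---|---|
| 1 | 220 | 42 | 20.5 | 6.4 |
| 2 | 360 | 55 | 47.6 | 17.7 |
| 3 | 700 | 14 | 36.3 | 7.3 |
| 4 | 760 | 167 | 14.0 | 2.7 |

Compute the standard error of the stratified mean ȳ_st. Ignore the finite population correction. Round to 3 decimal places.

SE(ȳ_st) ≈ 0.802

V̂(ȳ_st) = Σ W_h² s_h²/n_h, with W_h = N_h/N and N = 2040:
  stratum 1: (220/2040)²·6.4²/42 = 0.0113422
  stratum 2: (360/2040)²·17.7²/55 = 0.17739
  stratum 3: (700/2040)²·7.3²/14 = 0.448181
  stratum 4: (760/2040)²·2.7²/167 = 0.00605868
V̂(ȳ_st) = 0.642972
SE(ȳ_st) = √0.642972 = 0.801855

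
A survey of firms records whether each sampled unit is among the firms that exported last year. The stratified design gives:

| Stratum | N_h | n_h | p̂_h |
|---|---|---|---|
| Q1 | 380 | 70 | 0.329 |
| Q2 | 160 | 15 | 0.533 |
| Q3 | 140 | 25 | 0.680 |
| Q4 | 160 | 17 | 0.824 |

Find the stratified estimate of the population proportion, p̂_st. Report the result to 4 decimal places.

p̂_st ≈ 0.5206

N = 840; stratum weights W_h = N_h/N.
p̂_st = Σ W_h p̂_h = (380·0.329 + 160·0.533 + 140·0.680 + 160·0.824)/840 = 0.52064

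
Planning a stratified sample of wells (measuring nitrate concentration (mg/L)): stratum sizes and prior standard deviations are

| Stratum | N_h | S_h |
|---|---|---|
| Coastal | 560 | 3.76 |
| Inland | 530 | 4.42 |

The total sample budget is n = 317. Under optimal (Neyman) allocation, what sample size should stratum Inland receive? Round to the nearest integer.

Neyman allocation: n_h = n · N_h S_h / Σ N_i S_i, with n = 317.
  stratum Coastal: N_h·S_h = 560·3.76 = 2105.60
  stratum Inland: N_h·S_h = 530·4.42 = 2342.60
Σ N_h S_h = 4448.20
n for stratum Inland = 317·2342.60/4448.20 = 166.945 → 167

167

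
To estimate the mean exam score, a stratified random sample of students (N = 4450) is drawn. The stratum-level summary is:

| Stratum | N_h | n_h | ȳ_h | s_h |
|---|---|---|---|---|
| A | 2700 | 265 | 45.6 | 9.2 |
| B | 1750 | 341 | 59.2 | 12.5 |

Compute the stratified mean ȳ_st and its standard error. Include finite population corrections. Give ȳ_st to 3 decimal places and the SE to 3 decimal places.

ȳ_st = Σ W_h ȳ_h = (2700·45.6 + 1750·59.2)/4450 = 50.94831
V̂(ȳ_st) = Σ W_h² (1 − n_h/N_h) s_h²/n_h, with W_h = N_h/N and N = 4450:
  stratum A: (2700/4450)²·(1 − 265/2700)·9.2²/265 = 0.106041
  stratum B: (1750/4450)²·(1 − 341/1750)·12.5²/341 = 0.0570551
V̂(ȳ_st) = 0.163096
SE(ȳ_st) = √0.163096 = 0.403851

ȳ_st ≈ 50.948, SE ≈ 0.404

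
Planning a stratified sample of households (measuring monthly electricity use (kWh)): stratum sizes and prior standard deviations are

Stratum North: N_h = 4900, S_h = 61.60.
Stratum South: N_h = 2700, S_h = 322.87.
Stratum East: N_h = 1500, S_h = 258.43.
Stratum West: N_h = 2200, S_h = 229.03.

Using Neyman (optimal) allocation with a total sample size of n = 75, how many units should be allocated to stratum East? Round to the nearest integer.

Neyman allocation: n_h = n · N_h S_h / Σ N_i S_i, with n = 75.
  stratum North: N_h·S_h = 4900·61.60 = 301840.00
  stratum South: N_h·S_h = 2700·322.87 = 871749.00
  stratum East: N_h·S_h = 1500·258.43 = 387645.00
  stratum West: N_h·S_h = 2200·229.03 = 503866.00
Σ N_h S_h = 2065100.00
n for stratum East = 75·387645.00/2065100.00 = 14.078 → 14

14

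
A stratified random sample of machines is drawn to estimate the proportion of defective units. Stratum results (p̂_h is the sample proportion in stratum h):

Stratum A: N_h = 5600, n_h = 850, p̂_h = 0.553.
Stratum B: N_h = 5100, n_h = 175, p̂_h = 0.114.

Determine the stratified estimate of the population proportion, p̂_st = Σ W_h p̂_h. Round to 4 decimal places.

p̂_st ≈ 0.3438

N = 10700; stratum weights W_h = N_h/N.
p̂_st = Σ W_h p̂_h = (5600·0.553 + 5100·0.114)/10700 = 0.34376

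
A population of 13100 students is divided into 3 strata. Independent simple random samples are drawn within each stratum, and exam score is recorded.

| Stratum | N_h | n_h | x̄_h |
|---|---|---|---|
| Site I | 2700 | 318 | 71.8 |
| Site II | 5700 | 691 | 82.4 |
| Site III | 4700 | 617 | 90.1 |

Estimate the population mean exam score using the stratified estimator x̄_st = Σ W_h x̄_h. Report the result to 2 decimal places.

N = Σ N_h = 13100. Stratum weights W_h = N_h/N.
x̄_st = (2700·71.8 + 5700·82.4 + 4700·90.1) / 13100 = 82.9779

x̄_st ≈ 82.98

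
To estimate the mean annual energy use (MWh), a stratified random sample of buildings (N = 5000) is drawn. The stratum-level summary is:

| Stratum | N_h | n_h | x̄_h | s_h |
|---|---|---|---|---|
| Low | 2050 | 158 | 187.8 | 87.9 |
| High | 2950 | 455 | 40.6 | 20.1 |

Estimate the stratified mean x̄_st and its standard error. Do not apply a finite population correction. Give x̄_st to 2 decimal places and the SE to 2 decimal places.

x̄_st ≈ 100.95, SE ≈ 2.92

x̄_st = Σ W_h x̄_h = (2050·187.8 + 2950·40.6)/5000 = 100.95200
V̂(x̄_st) = Σ W_h² s_h²/n_h, with W_h = N_h/N and N = 5000:
  stratum Low: (2050/5000)²·87.9²/158 = 8.22031
  stratum High: (2950/5000)²·20.1²/455 = 0.30909
V̂(x̄_st) = 8.5294
SE(x̄_st) = √8.5294 = 2.92051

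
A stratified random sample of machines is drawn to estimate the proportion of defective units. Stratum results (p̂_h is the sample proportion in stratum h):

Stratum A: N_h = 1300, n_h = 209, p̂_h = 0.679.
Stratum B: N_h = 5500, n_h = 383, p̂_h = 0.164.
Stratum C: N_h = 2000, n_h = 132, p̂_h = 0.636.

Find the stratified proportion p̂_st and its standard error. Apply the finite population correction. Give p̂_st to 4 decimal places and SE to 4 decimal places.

p̂_st ≈ 0.3474, SE ≈ 0.0153

N = 8800; stratum weights W_h = N_h/N.
p̂_st = Σ W_h p̂_h = (1300·0.679 + 5500·0.164 + 2000·0.636)/8800 = 0.34735
V̂(p̂_st) = Σ W_h² (1 − n_h/N_h) p̂_h(1−p̂_h)/(n_h−1):
  stratum A: (1300/8800)²·(1 − 209/1300)·0.679·0.321/208 = 1.91917e-05
  stratum B: (5500/8800)²·(1 − 383/5500)·0.164·0.836/382 = 0.000130437
  stratum C: (2000/8800)²·(1 − 132/2000)·0.636·0.364/131 = 8.52567e-05
V̂(p̂_st) = 0.000234885; SE = √V̂ = 0.015326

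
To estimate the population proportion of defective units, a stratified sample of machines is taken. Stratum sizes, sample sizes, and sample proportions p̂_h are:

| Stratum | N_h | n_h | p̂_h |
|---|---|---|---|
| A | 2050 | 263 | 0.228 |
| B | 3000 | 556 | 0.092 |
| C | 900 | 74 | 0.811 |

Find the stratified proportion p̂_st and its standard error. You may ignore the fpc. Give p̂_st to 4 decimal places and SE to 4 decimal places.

p̂_st ≈ 0.2476, SE ≈ 0.0129

N = 5950; stratum weights W_h = N_h/N.
p̂_st = Σ W_h p̂_h = (2050·0.228 + 3000·0.092 + 900·0.811)/5950 = 0.24761
V̂(p̂_st) = Σ W_h² p̂_h(1−p̂_h)/(n_h−1):
  stratum A: (2050/5950)²·0.228·0.772/262 = 7.97489e-05
  stratum B: (3000/5950)²·0.092·0.908/555 = 3.82639e-05
  stratum C: (900/5950)²·0.811·0.189/73 = 4.80409e-05
V̂(p̂_st) = 0.000166054; SE = √V̂ = 0.0128862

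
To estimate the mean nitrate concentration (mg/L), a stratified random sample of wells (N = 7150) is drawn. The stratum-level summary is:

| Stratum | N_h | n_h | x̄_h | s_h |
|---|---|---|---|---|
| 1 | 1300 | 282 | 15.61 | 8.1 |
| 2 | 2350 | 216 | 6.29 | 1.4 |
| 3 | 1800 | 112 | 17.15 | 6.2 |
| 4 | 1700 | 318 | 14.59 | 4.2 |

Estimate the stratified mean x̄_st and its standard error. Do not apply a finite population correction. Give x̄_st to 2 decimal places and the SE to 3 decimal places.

x̄_st = Σ W_h x̄_h = (1300·15.61 + 2350·6.29 + 1800·17.15 + 1700·14.59)/7150 = 12.69196
V̂(x̄_st) = Σ W_h² s_h²/n_h, with W_h = N_h/N and N = 7150:
  stratum 1: (1300/7150)²·8.1²/282 = 0.00769123
  stratum 2: (2350/7150)²·1.4²/216 = 0.000980225
  stratum 3: (1800/7150)²·6.2²/112 = 0.021752
  stratum 4: (1700/7150)²·4.2²/318 = 0.00313586
V̂(x̄_st) = 0.0335593
SE(x̄_st) = √0.0335593 = 0.183192

x̄_st ≈ 12.69, SE ≈ 0.183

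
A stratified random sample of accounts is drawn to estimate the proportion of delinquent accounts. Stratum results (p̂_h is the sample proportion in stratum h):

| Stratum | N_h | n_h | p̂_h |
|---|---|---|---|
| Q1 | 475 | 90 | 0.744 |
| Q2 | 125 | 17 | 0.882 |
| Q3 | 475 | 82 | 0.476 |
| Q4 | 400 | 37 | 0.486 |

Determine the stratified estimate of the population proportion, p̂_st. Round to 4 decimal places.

p̂_st ≈ 0.5994

N = 1475; stratum weights W_h = N_h/N.
p̂_st = Σ W_h p̂_h = (475·0.744 + 125·0.882 + 475·0.476 + 400·0.486)/1475 = 0.59942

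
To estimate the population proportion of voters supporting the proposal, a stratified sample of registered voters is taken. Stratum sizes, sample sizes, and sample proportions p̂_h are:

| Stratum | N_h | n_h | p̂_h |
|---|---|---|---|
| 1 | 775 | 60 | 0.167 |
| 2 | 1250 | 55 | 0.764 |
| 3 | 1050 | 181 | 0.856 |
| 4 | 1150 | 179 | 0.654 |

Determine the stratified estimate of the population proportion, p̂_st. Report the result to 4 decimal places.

N = 4225; stratum weights W_h = N_h/N.
p̂_st = Σ W_h p̂_h = (775·0.167 + 1250·0.764 + 1050·0.856 + 1150·0.654)/4225 = 0.64741

p̂_st ≈ 0.6474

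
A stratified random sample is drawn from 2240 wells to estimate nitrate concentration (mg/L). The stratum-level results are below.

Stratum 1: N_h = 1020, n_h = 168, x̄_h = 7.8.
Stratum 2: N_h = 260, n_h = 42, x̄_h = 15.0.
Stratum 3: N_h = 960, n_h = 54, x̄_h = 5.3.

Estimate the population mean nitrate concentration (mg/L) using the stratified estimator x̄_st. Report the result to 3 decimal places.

x̄_st ≈ 7.564

N = Σ N_h = 2240. Stratum weights W_h = N_h/N.
x̄_st = (1020·7.8 + 260·15.0 + 960·5.3) / 2240 = 7.56429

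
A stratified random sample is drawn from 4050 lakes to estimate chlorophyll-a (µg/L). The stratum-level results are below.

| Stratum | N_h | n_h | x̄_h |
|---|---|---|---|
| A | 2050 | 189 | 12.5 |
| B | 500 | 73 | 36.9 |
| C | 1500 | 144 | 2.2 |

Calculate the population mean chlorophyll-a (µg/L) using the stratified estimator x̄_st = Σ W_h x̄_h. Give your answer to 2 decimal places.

N = Σ N_h = 4050. Stratum weights W_h = N_h/N.
x̄_st = (2050·12.5 + 500·36.9 + 1500·2.2) / 4050 = 11.6975

x̄_st ≈ 11.70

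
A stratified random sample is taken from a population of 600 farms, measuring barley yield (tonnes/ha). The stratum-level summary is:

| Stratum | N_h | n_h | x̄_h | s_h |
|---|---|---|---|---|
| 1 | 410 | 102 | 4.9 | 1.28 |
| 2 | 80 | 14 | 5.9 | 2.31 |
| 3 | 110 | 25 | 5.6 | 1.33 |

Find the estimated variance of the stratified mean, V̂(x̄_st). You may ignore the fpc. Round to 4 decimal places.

V̂(x̄_st) ≈ 0.0167

V̂(x̄_st) = Σ W_h² s_h²/n_h, with W_h = N_h/N and N = 600:
  stratum 1: (410/600)²·1.28²/102 = 0.00750041
  stratum 2: (80/600)²·2.31²/14 = 0.006776
  stratum 3: (110/600)²·1.33²/25 = 0.00237819
V̂(x̄_st) = 0.0166546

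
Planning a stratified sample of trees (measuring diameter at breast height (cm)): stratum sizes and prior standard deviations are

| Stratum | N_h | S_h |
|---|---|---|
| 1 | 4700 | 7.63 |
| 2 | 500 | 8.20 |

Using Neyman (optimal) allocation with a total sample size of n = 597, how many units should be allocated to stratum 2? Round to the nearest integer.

Neyman allocation: n_h = n · N_h S_h / Σ N_i S_i, with n = 597.
  stratum 1: N_h·S_h = 4700·7.63 = 35861.00
  stratum 2: N_h·S_h = 500·8.20 = 4100.00
Σ N_h S_h = 39961.00
n for stratum 2 = 597·4100.00/39961.00 = 61.252 → 61

61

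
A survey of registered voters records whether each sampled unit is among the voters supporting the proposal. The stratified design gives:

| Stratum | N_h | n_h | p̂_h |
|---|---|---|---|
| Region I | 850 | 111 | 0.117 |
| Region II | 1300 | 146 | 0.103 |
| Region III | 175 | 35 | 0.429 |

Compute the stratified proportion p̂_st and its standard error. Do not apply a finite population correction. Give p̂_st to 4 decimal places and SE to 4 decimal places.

N = 2325; stratum weights W_h = N_h/N.
p̂_st = Σ W_h p̂_h = (850·0.117 + 1300·0.103 + 175·0.429)/2325 = 0.13266
V̂(p̂_st) = Σ W_h² p̂_h(1−p̂_h)/(n_h−1):
  stratum Region I: (850/2325)²·0.117·0.883/110 = 0.00012553
  stratum Region II: (1300/2325)²·0.103·0.897/145 = 0.000199206
  stratum Region III: (175/2325)²·0.429·0.571/34 = 4.08173e-05
V̂(p̂_st) = 0.000365553; SE = √V̂ = 0.0191194

p̂_st ≈ 0.1327, SE ≈ 0.0191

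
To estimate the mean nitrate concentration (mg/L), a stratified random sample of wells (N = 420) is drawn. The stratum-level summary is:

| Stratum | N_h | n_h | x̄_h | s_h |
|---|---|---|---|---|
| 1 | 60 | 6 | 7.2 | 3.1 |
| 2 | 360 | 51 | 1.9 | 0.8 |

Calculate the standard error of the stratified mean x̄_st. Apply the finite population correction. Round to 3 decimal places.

V̂(x̄_st) = Σ W_h² (1 − n_h/N_h) s_h²/n_h, with W_h = N_h/N and N = 420:
  stratum 1: (60/420)²·(1 − 6/60)·3.1²/6 = 0.0294184
  stratum 2: (360/420)²·(1 − 51/360)·0.8²/51 = 0.00791357
V̂(x̄_st) = 0.0373319
SE(x̄_st) = √0.0373319 = 0.193215

SE(x̄_st) ≈ 0.193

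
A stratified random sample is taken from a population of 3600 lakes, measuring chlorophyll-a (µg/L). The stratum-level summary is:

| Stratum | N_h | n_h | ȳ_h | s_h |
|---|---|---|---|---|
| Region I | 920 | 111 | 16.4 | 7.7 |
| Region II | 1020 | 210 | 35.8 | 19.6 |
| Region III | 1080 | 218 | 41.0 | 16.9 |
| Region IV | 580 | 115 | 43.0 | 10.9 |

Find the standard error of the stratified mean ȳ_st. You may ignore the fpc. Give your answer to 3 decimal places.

V̂(ȳ_st) = Σ W_h² s_h²/n_h, with W_h = N_h/N and N = 3600:
  stratum Region I: (920/3600)²·7.7²/111 = 0.0348842
  stratum Region II: (1020/3600)²·19.6²/210 = 0.146855
  stratum Region III: (1080/3600)²·16.9²/218 = 0.117912
  stratum Region IV: (580/3600)²·10.9²/115 = 0.0268167
V̂(ȳ_st) = 0.326468
SE(ȳ_st) = √0.326468 = 0.571374

SE(ȳ_st) ≈ 0.571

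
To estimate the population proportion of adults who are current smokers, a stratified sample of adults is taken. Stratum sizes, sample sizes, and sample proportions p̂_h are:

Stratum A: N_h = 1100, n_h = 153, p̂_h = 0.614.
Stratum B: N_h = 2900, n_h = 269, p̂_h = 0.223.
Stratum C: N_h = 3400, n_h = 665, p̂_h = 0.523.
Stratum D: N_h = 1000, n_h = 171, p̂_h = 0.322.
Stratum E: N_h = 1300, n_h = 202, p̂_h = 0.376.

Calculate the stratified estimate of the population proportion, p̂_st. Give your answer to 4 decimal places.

p̂_st ≈ 0.4032

N = 9700; stratum weights W_h = N_h/N.
p̂_st = Σ W_h p̂_h = (1100·0.614 + 2900·0.223 + 3400·0.523 + 1000·0.322 + 1300·0.376)/9700 = 0.40321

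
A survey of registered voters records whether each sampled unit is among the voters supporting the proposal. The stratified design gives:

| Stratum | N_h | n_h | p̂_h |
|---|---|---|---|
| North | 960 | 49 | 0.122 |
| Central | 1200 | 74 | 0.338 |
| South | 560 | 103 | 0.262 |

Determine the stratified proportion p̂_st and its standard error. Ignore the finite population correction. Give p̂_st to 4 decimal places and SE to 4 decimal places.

p̂_st ≈ 0.2461, SE ≈ 0.0309

N = 2720; stratum weights W_h = N_h/N.
p̂_st = Σ W_h p̂_h = (960·0.122 + 1200·0.338 + 560·0.262)/2720 = 0.24612
V̂(p̂_st) = Σ W_h² p̂_h(1−p̂_h)/(n_h−1):
  stratum North: (960/2720)²·0.122·0.878/48 = 0.000277983
  stratum Central: (1200/2720)²·0.338·0.662/73 = 0.000596591
  stratum South: (560/2720)²·0.262·0.738/102 = 8.03518e-05
V̂(p̂_st) = 0.000954925; SE = √V̂ = 0.0309019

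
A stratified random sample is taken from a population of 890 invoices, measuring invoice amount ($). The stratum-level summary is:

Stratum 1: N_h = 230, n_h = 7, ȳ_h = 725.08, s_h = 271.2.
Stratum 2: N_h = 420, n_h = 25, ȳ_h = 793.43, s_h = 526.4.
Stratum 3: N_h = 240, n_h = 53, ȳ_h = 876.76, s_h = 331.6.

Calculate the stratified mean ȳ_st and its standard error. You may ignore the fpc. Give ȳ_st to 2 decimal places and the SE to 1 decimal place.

ȳ_st ≈ 798.24, SE ≈ 57.6

ȳ_st = Σ W_h ȳ_h = (230·725.08 + 420·793.43 + 240·876.76)/890 = 798.23753
V̂(ȳ_st) = Σ W_h² s_h²/n_h, with W_h = N_h/N and N = 890:
  stratum 1: (230/890)²·271.2²/7 = 701.709
  stratum 2: (420/890)²·526.4²/25 = 2468.37
  stratum 3: (240/890)²·331.6²/53 = 150.867
V̂(ȳ_st) = 3320.95
SE(ȳ_st) = √3320.95 = 57.6277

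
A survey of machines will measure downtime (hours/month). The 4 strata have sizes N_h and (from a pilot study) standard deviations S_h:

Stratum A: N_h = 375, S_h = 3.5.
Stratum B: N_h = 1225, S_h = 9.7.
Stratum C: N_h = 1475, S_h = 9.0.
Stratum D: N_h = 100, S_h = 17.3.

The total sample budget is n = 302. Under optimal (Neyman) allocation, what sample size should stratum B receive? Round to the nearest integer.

127

Neyman allocation: n_h = n · N_h S_h / Σ N_i S_i, with n = 302.
  stratum A: N_h·S_h = 375·3.5 = 1312.50
  stratum B: N_h·S_h = 1225·9.7 = 11882.50
  stratum C: N_h·S_h = 1475·9.0 = 13275.00
  stratum D: N_h·S_h = 100·17.3 = 1730.00
Σ N_h S_h = 28200.00
n for stratum B = 302·11882.50/28200.00 = 127.252 → 127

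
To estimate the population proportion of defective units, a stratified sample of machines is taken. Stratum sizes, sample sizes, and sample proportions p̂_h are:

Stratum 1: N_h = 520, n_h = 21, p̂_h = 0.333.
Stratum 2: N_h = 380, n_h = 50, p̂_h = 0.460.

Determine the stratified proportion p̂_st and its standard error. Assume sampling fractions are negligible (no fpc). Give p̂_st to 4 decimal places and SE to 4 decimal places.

N = 900; stratum weights W_h = N_h/N.
p̂_st = Σ W_h p̂_h = (520·0.333 + 380·0.460)/900 = 0.38662
V̂(p̂_st) = Σ W_h² p̂_h(1−p̂_h)/(n_h−1):
  stratum 1: (520/900)²·0.333·0.667/20 = 0.00370733
  stratum 2: (380/900)²·0.460·0.540/49 = 0.000903728
V̂(p̂_st) = 0.00461106; SE = √V̂ = 0.0679048

p̂_st ≈ 0.3866, SE ≈ 0.0679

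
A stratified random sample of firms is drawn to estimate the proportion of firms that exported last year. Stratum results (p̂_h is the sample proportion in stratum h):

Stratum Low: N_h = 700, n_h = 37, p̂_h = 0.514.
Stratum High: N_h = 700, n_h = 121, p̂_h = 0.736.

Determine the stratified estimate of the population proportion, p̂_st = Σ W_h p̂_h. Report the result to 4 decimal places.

N = 1400; stratum weights W_h = N_h/N.
p̂_st = Σ W_h p̂_h = (700·0.514 + 700·0.736)/1400 = 0.62500

p̂_st ≈ 0.6250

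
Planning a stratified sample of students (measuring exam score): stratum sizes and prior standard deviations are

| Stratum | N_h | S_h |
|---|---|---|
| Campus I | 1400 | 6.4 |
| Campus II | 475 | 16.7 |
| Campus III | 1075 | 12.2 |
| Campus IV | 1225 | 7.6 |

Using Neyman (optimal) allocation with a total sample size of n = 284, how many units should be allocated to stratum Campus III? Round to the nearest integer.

Neyman allocation: n_h = n · N_h S_h / Σ N_i S_i, with n = 284.
  stratum Campus I: N_h·S_h = 1400·6.4 = 8960.00
  stratum Campus II: N_h·S_h = 475·16.7 = 7932.50
  stratum Campus III: N_h·S_h = 1075·12.2 = 13115.00
  stratum Campus IV: N_h·S_h = 1225·7.6 = 9310.00
Σ N_h S_h = 39317.50
n for stratum Campus III = 284·13115.00/39317.50 = 94.733 → 95

95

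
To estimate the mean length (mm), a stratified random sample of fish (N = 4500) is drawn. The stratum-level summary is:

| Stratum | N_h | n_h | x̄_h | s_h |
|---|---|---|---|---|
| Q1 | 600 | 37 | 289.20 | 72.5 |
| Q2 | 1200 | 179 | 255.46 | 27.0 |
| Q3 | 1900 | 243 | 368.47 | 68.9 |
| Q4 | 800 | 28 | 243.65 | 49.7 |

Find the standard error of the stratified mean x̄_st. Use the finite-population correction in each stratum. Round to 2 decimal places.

V̂(x̄_st) = Σ W_h² (1 − n_h/N_h) s_h²/n_h, with W_h = N_h/N and N = 4500:
  stratum Q1: (600/4500)²·(1 − 37/600)·72.5²/37 = 2.36978
  stratum Q2: (1200/4500)²·(1 − 179/1200)·27.0²/179 = 0.246409
  stratum Q3: (1900/4500)²·(1 − 243/1900)·68.9²/243 = 3.03727
  stratum Q4: (800/4500)²·(1 − 28/800)·49.7²/28 = 2.69052
V̂(x̄_st) = 8.34399
SE(x̄_st) = √8.34399 = 2.8886

SE(x̄_st) ≈ 2.89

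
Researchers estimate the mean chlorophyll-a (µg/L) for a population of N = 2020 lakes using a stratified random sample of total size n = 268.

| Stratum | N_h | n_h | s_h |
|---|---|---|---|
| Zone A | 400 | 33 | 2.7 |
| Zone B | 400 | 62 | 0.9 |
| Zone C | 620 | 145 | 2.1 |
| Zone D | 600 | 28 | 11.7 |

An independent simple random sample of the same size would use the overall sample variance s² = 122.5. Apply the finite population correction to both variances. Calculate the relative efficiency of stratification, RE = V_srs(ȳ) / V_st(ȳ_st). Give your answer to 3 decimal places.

V̂(ȳ_st) = Σ W_h² (1 − n_h/N_h) s_h²/n_h, with W_h = N_h/N and N = 2020:
  stratum Zone A: (400/2020)²·(1 − 33/400)·2.7²/33 = 0.00794762
  stratum Zone B: (400/2020)²·(1 − 62/400)·0.9²/62 = 0.00043288
  stratum Zone C: (620/2020)²·(1 − 145/620)·2.1²/145 = 0.00219509
  stratum Zone D: (600/2020)²·(1 − 28/600)·11.7²/28 = 0.411205
V_st = 0.42178
V_srs = (1 − 268/2020)·122.5/268 = 0.396446
Relative efficiency = V_srs / V_st = 0.396446/0.42178 = 0.9399

RE ≈ 0.940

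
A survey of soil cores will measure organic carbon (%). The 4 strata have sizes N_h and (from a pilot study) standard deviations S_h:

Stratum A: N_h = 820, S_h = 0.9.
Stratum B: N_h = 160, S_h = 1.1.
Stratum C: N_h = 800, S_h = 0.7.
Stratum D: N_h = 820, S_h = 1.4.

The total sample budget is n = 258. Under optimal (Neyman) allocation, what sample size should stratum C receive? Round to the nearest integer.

55

Neyman allocation: n_h = n · N_h S_h / Σ N_i S_i, with n = 258.
  stratum A: N_h·S_h = 820·0.9 = 738.00
  stratum B: N_h·S_h = 160·1.1 = 176.00
  stratum C: N_h·S_h = 800·0.7 = 560.00
  stratum D: N_h·S_h = 820·1.4 = 1148.00
Σ N_h S_h = 2622.00
n for stratum C = 258·560.00/2622.00 = 55.103 → 55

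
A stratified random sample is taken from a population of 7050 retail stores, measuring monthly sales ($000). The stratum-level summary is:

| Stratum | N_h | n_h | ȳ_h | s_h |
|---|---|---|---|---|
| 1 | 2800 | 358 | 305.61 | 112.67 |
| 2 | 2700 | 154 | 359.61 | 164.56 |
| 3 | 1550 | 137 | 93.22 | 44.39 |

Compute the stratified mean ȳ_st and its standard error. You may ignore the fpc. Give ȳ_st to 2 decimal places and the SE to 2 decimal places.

ȳ_st ≈ 279.60, SE ≈ 5.66

ȳ_st = Σ W_h ȳ_h = (2800·305.61 + 2700·359.61 + 1550·93.22)/7050 = 279.59518
V̂(ȳ_st) = Σ W_h² s_h²/n_h, with W_h = N_h/N and N = 7050:
  stratum 1: (2800/7050)²·112.67²/358 = 5.59334
  stratum 2: (2700/7050)²·164.56²/154 = 25.7915
  stratum 3: (1550/7050)²·44.39²/137 = 0.69524
V̂(ȳ_st) = 32.0801
SE(ȳ_st) = √32.0801 = 5.66393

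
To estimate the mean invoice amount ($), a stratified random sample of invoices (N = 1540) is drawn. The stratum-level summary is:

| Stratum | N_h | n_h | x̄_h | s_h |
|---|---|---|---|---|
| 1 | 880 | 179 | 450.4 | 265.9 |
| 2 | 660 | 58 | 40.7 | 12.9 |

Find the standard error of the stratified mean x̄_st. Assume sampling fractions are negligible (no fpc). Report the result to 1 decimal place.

V̂(x̄_st) = Σ W_h² s_h²/n_h, with W_h = N_h/N and N = 1540:
  stratum 1: (880/1540)²·265.9²/179 = 128.976
  stratum 2: (660/1540)²·12.9²/58 = 0.526985
V̂(x̄_st) = 129.503
SE(x̄_st) = √129.503 = 11.3799

SE(x̄_st) ≈ 11.4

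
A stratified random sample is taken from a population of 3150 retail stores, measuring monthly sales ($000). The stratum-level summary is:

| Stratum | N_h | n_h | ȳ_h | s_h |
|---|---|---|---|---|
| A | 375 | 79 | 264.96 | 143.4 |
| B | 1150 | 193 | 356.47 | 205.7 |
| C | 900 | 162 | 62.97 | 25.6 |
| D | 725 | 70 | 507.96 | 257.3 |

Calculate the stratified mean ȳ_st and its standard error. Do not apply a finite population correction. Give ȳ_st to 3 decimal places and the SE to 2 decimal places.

ȳ_st ≈ 296.586, SE ≈ 9.13

ȳ_st = Σ W_h ȳ_h = (375·264.96 + 1150·356.47 + 900·62.97 + 725·507.96)/3150 = 296.58556
V̂(ȳ_st) = Σ W_h² s_h²/n_h, with W_h = N_h/N and N = 3150:
  stratum A: (375/3150)²·143.4²/79 = 3.68903
  stratum B: (1150/3150)²·205.7²/193 = 29.2204
  stratum C: (900/3150)²·25.6²/162 = 0.330239
  stratum D: (725/3150)²·257.3²/70 = 50.0999
V̂(ȳ_st) = 83.3395
SE(ȳ_st) = √83.3395 = 9.12905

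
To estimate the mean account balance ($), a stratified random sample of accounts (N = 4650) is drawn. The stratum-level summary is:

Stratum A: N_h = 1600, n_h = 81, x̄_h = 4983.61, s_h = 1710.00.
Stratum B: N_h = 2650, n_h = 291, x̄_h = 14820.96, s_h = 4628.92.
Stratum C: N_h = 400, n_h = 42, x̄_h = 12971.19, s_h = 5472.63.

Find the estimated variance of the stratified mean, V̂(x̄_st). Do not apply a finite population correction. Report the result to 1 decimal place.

V̂(x̄_st) = Σ W_h² s_h²/n_h, with W_h = N_h/N and N = 4650:
  stratum A: (1600/4650)²·1710.00²/81 = 4274.07
  stratum B: (2650/4650)²·4628.92²/291 = 23914
  stratum C: (400/4650)²·5472.63²/42 = 5276.63
V̂(x̄_st) = 33464.7

V̂(x̄_st) ≈ 33464.7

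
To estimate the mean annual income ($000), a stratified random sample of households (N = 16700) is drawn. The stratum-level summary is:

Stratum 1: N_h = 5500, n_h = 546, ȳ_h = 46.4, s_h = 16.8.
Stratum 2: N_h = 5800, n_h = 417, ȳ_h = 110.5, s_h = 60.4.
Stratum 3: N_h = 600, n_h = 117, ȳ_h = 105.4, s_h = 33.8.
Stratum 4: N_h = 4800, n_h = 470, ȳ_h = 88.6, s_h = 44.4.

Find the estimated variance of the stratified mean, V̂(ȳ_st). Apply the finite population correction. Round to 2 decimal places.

V̂(ȳ_st) ≈ 1.35

V̂(ȳ_st) = Σ W_h² (1 − n_h/N_h) s_h²/n_h, with W_h = N_h/N and N = 16700:
  stratum 1: (5500/16700)²·(1 − 546/5500)·16.8²/546 = 0.0505024
  stratum 2: (5800/16700)²·(1 − 417/5800)·60.4²/417 = 0.979394
  stratum 3: (600/16700)²·(1 − 117/600)·33.8²/117 = 0.0101464
  stratum 4: (4800/16700)²·(1 − 470/4800)·44.4²/470 = 0.312582
V̂(ȳ_st) = 1.35262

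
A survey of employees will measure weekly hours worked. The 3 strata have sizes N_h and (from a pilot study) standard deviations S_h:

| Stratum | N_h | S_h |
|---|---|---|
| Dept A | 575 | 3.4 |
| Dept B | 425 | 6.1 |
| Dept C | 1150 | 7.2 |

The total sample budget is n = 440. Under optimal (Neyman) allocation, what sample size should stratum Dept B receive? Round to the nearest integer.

Neyman allocation: n_h = n · N_h S_h / Σ N_i S_i, with n = 440.
  stratum Dept A: N_h·S_h = 575·3.4 = 1955.00
  stratum Dept B: N_h·S_h = 425·6.1 = 2592.50
  stratum Dept C: N_h·S_h = 1150·7.2 = 8280.00
Σ N_h S_h = 12827.50
n for stratum Dept B = 440·2592.50/12827.50 = 88.926 → 89

89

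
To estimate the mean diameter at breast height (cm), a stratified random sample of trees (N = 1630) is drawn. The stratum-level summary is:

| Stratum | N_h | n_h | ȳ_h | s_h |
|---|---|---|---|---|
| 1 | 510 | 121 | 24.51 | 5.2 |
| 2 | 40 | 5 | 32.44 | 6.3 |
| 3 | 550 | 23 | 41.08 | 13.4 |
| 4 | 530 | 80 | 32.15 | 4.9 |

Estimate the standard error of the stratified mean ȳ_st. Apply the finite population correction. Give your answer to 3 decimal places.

SE(ȳ_st) ≈ 0.948

V̂(ȳ_st) = Σ W_h² (1 − n_h/N_h) s_h²/n_h, with W_h = N_h/N and N = 1630:
  stratum 1: (510/1630)²·(1 − 121/510)·5.2²/121 = 0.0166865
  stratum 2: (40/1630)²·(1 − 5/40)·6.3²/5 = 0.00418277
  stratum 3: (550/1630)²·(1 − 23/550)·13.4²/23 = 0.851687
  stratum 4: (530/1630)²·(1 − 80/530)·4.9²/80 = 0.0269411
V̂(ȳ_st) = 0.899497
SE(ȳ_st) = √0.899497 = 0.948418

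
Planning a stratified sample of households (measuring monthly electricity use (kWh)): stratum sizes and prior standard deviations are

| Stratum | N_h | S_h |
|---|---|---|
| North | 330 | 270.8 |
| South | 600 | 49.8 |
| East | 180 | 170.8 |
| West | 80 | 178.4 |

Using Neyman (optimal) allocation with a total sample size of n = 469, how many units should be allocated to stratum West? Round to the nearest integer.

41

Neyman allocation: n_h = n · N_h S_h / Σ N_i S_i, with n = 469.
  stratum North: N_h·S_h = 330·270.8 = 89364.00
  stratum South: N_h·S_h = 600·49.8 = 29880.00
  stratum East: N_h·S_h = 180·170.8 = 30744.00
  stratum West: N_h·S_h = 80·178.4 = 14272.00
Σ N_h S_h = 164260.00
n for stratum West = 469·14272.00/164260.00 = 40.750 → 41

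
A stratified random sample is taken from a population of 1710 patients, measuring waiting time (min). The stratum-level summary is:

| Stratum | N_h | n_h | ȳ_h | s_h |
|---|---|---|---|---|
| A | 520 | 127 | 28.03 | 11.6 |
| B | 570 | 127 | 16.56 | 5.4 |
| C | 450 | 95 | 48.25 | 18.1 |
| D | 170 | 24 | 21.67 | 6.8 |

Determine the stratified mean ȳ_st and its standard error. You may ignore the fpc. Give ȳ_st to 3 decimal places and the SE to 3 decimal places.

ȳ_st = Σ W_h ȳ_h = (520·28.03 + 570·16.56 + 450·48.25 + 170·21.67)/1710 = 28.89544
V̂(ȳ_st) = Σ W_h² s_h²/n_h, with W_h = N_h/N and N = 1710:
  stratum A: (520/1710)²·11.6²/127 = 0.0979776
  stratum B: (570/1710)²·5.4²/127 = 0.0255118
  stratum C: (450/1710)²·18.1²/95 = 0.238818
  stratum D: (170/1710)²·6.8²/24 = 0.019042
V̂(ȳ_st) = 0.381349
SE(ȳ_st) = √0.381349 = 0.617535

ȳ_st ≈ 28.895, SE ≈ 0.618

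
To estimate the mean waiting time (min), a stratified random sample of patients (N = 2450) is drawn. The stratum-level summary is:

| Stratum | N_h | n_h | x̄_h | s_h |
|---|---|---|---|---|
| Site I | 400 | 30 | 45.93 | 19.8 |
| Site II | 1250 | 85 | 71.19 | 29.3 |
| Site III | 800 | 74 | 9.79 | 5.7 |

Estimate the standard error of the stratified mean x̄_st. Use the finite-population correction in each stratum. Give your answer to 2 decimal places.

SE(x̄_st) ≈ 1.68

V̂(x̄_st) = Σ W_h² (1 − n_h/N_h) s_h²/n_h, with W_h = N_h/N and N = 2450:
  stratum Site I: (400/2450)²·(1 − 30/400)·19.8²/30 = 0.32221
  stratum Site II: (1250/2450)²·(1 − 85/1250)·29.3²/85 = 2.4503
  stratum Site III: (800/2450)²·(1 − 74/800)·5.7²/74 = 0.0424827
V̂(x̄_st) = 2.815
SE(x̄_st) = √2.815 = 1.6778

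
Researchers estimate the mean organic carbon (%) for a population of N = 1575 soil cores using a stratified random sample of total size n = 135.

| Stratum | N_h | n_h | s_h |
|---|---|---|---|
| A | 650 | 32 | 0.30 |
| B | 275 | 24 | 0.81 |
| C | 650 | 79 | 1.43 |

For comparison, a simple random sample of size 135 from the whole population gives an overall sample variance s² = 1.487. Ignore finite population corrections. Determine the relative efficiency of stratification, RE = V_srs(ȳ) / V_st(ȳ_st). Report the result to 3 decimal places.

V̂(ȳ_st) = Σ W_h² s_h²/n_h, with W_h = N_h/N and N = 1575:
  stratum A: (650/1575)²·0.30²/32 = 0.000479025
  stratum B: (275/1575)²·0.81²/24 = 0.000833418
  stratum C: (650/1575)²·1.43²/79 = 0.0044087
V_st = 0.00572114
V_srs = s²/n = 1.487/135 = 0.0110148
Relative efficiency = V_srs / V_st = 0.0110148/0.00572114 = 1.9253

RE ≈ 1.925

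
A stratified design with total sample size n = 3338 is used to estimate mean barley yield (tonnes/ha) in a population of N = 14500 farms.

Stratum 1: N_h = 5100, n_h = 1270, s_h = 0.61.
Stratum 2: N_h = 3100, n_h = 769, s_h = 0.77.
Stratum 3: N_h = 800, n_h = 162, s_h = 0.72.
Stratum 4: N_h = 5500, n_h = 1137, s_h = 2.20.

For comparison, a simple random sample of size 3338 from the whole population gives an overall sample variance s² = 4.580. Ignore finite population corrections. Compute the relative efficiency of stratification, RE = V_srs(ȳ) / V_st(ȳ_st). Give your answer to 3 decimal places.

RE ≈ 1.978

V̂(ȳ_st) = Σ W_h² s_h²/n_h, with W_h = N_h/N and N = 14500:
  stratum 1: (5100/14500)²·0.61²/1270 = 3.6246e-05
  stratum 2: (3100/14500)²·0.77²/769 = 3.52405e-05
  stratum 3: (800/14500)²·0.72²/162 = 9.74078e-06
  stratum 4: (5500/14500)²·2.20²/1137 = 0.000612455
V_st = 0.000693682
V_srs = s²/n = 4.580/3338 = 0.00137208
Relative efficiency = V_srs / V_st = 0.00137208/0.000693682 = 1.9780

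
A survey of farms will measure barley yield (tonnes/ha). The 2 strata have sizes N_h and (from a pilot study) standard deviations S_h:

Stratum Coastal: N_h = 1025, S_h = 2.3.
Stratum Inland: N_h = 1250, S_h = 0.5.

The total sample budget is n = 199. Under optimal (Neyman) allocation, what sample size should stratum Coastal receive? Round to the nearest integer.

Neyman allocation: n_h = n · N_h S_h / Σ N_i S_i, with n = 199.
  stratum Coastal: N_h·S_h = 1025·2.3 = 2357.50
  stratum Inland: N_h·S_h = 1250·0.5 = 625.00
Σ N_h S_h = 2982.50
n for stratum Coastal = 199·2357.50/2982.50 = 157.298 → 157

157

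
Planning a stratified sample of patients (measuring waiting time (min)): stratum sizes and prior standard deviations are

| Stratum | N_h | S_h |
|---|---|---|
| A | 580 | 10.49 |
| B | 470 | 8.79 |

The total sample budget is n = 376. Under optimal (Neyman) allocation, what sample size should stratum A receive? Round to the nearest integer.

224

Neyman allocation: n_h = n · N_h S_h / Σ N_i S_i, with n = 376.
  stratum A: N_h·S_h = 580·10.49 = 6084.20
  stratum B: N_h·S_h = 470·8.79 = 4131.30
Σ N_h S_h = 10215.50
n for stratum A = 376·6084.20/10215.50 = 223.940 → 224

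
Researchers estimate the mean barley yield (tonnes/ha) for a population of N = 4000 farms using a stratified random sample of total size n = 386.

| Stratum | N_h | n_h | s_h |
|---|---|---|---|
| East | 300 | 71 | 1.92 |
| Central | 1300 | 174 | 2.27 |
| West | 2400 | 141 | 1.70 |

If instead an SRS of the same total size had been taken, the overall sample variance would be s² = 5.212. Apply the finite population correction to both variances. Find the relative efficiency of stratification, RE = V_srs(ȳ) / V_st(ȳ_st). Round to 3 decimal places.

V̂(ȳ_st) = Σ W_h² (1 − n_h/N_h) s_h²/n_h, with W_h = N_h/N and N = 4000:
  stratum East: (300/4000)²·(1 − 71/300)·1.92²/71 = 0.000222936
  stratum Central: (1300/4000)²·(1 − 174/1300)·2.27²/174 = 0.00270934
  stratum West: (2400/4000)²·(1 − 141/2400)·1.70²/141 = 0.00694522
V_st = 0.0098775
V_srs = (1 − 386/4000)·5.212/386 = 0.0121996
Relative efficiency = V_srs / V_st = 0.0121996/0.0098775 = 1.2351

RE ≈ 1.235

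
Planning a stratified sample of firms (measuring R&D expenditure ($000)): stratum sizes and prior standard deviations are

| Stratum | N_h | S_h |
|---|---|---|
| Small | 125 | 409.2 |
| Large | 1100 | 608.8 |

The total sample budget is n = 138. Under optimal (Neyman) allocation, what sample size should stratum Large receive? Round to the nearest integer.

Neyman allocation: n_h = n · N_h S_h / Σ N_i S_i, with n = 138.
  stratum Small: N_h·S_h = 125·409.2 = 51150.00
  stratum Large: N_h·S_h = 1100·608.8 = 669680.00
Σ N_h S_h = 720830.00
n for stratum Large = 138·669680.00/720830.00 = 128.208 → 128

128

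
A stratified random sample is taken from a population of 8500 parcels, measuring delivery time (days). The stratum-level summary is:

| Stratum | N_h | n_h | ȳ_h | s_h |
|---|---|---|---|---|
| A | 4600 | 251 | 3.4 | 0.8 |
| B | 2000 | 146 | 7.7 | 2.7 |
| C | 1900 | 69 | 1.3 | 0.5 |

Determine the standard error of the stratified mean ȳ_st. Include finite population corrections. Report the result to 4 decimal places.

SE(ȳ_st) ≈ 0.0587

V̂(ȳ_st) = Σ W_h² (1 − n_h/N_h) s_h²/n_h, with W_h = N_h/N and N = 8500:
  stratum A: (4600/8500)²·(1 − 251/4600)·0.8²/251 = 0.000706018
  stratum B: (2000/8500)²·(1 − 146/2000)·2.7²/146 = 0.00256257
  stratum C: (1900/8500)²·(1 − 69/1900)·0.5²/69 = 0.00017446
V̂(ȳ_st) = 0.00344305
SE(ȳ_st) = √0.00344305 = 0.0586775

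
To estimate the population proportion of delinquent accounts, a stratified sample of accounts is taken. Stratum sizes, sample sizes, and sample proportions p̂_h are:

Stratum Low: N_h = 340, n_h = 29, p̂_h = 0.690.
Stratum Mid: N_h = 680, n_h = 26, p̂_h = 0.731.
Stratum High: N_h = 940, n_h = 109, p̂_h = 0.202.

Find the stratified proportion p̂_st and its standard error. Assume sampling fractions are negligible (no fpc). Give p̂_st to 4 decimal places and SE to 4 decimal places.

N = 1960; stratum weights W_h = N_h/N.
p̂_st = Σ W_h p̂_h = (340·0.690 + 680·0.731 + 940·0.202)/1960 = 0.47018
V̂(p̂_st) = Σ W_h² p̂_h(1−p̂_h)/(n_h−1):
  stratum Low: (340/1960)²·0.690·0.310/28 = 0.000229879
  stratum Mid: (680/1960)²·0.731·0.269/25 = 0.00094675
  stratum High: (940/1960)²·0.202·0.798/108 = 0.0003433
V̂(p̂_st) = 0.00151993; SE = √V̂ = 0.0389863

p̂_st ≈ 0.4702, SE ≈ 0.0390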